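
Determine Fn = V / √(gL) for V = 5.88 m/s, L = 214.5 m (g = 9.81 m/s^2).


Formula: Fn = V / sqrt(g * L)
Step 1 — g * L = 9.81 * 214.5 = 2104.245
Step 2 — sqrt(g * L) = sqrt(2104.245) = 45.87205
Step 3 — Fn = 5.88 / 45.87205 ≈ 0.12818 (5 s.f.)

0.12818


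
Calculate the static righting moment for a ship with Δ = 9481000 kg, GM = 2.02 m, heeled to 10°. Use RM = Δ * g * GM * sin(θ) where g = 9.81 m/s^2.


Formula: GZ = GM * sin(theta); RM = disp * g * GZ
Step 1 — GZ = 2.02 * sin(10°) = 2.02 * 0.173648 = 0.350769 m
Step 2 — RM = 9481000 * 9.81 * 0.350769 ≈ 32625000 N·m (5 s.f.)

32625000 N·m


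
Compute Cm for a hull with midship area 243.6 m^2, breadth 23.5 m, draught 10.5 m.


Formula: Cm = Am / (B * T)
Step 1 — B * T = 23.5 * 10.5 = 246.75 m^2
Step 2 — Cm = 243.6 / 246.75 ≈ 0.98723 (5 s.f.)

0.98723


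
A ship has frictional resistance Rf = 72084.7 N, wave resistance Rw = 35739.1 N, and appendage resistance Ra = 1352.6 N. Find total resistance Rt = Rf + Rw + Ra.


Formula: Rt = Rf + Rw + Ra
Substituting: Rt = 72084.7 + 35739.1 + 1352.6
Result: Rt = 109176.4 N

109176.4 N


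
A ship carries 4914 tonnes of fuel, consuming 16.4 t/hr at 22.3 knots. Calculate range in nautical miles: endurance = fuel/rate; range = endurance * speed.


Formula: endurance = fuel / rate; range = endurance * speed
Step 1 — endurance = 4914 / 16.4 = 299.6341 hours
Step 2 — range = 299.6341 * 22.3 ≈ 6681.8 nautical miles (5 s.f.)

6681.8 NM


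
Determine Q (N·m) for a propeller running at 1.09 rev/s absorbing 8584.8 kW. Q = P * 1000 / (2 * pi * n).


Formula: Q = P_W / (2 * pi * n)
Step 1 — P_W = 8584.8 kW * 1000 = 8584800.0 W
Step 2 — 2 * pi * n = 2 * pi * 1.09 = 6.848672
Step 3 — Q = 8584800.0 / 6.848672 ≈ 1253500 N·m (5 s.f.)

1253500 N·m


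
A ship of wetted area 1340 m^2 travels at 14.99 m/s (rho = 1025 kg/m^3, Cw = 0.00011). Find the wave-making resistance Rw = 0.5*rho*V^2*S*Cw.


Formula: Rw = 0.5 * rho * V^2 * S * Cw
Step 1 — V^2 = 14.99^2 = 224.7001
Step 2 — 0.5 * rho * V^2 = 0.5 * 1025 * 224.7001 = 115158.80125
Step 3 — Rw = 115158.80125 * 1340 * 0.00011 ≈ 16974 N (5 s.f.)

16974 N


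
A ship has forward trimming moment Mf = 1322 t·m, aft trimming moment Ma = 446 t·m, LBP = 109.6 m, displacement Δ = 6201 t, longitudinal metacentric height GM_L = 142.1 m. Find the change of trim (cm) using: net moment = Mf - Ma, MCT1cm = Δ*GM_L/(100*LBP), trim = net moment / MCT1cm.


Formula: net trimming moment = Mf - Ma; MCT1cm = Δ*GM_L/(100*LBP); trim = net moment / MCT1cm
Step 1 — net trimming moment = 1322 - 446 = 876 t·m
Step 2 — MCT1cm = 6201 * 142.1 / (100 * 109.6) = 80.398 t·m/cm
Step 3 — trim = 876 / 80.398 ≈ 10.896 cm (5 s.f.)

10.896 cm


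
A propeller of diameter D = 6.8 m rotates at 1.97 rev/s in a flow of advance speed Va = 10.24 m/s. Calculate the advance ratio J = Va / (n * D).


Formula: J = Va / (n * D)
Step 1 — n * D = 1.97 * 6.8 = 13.396
Step 2 — J = 10.24 / 13.396 ≈ 0.76441 (5 s.f.)

0.76441


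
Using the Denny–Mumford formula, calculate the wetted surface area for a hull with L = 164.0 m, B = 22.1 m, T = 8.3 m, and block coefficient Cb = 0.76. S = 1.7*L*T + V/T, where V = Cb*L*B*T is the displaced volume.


Formula: S = 1.7*L*T + V/T with V = Cb*L*B*T, i.e. S = L * (1.7*T + Cb*B)
Step 1 — 1.7*T = 1.7 * 8.3 = 14.11 m
Step 2 — Cb*B = 0.76 * 22.1 = 16.796 m
Step 3 — 1.7*T + Cb*B = 14.11 + 16.796 = 30.906 m
Step 4 — S = 164.0 * 30.906 ≈ 5068.6 m^2 (5 s.f.)

5068.6 m^2


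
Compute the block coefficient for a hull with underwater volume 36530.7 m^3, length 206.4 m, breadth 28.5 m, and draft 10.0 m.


Formula: Cb = V / (L * B * T)
Step 1 — L * B * T = 206.4 * 28.5 * 10.0 = 58824.0 m^3
Step 2 — Cb = 36530.7 / 58824.0 ≈ 0.62102 (5 s.f.)

0.62102


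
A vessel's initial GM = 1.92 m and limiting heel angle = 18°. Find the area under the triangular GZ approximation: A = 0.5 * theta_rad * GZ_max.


Formula: GZ_max = GM * sin(theta); Area = 0.5 * theta_rad * GZ_max
Step 1 — GZ_max = 1.92 * sin(18°) = 1.92 * 0.309017 = 0.593313 m
Step 2 — theta_rad = 18 * pi/180 = 0.314159 rad
Step 3 — Area = 0.5 * 0.314159 * 0.593313 ≈ 0.093197 m·rad (5 s.f.)

0.093197 m·rad


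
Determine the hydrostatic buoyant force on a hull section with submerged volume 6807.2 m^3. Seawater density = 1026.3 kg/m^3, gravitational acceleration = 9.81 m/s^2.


Formula: Fb = rho * g * V
Substituting: Fb = 1026.3 * 9.81 * 6807.2
Intermediate: 1026.3 * 9.81 = 10068.003
Result: Fb = 10068.003 * 6807.2 ≈ 68535000 N (5 s.f.)

68535000 N


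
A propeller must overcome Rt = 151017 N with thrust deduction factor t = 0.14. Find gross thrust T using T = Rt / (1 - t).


Formula: T = Rt / (1 - t)
Step 1 — (1 - t) = 1 - 0.14 = 0.86
Step 2 — T = 151017 / 0.86 ≈ 175600 N (5 s.f.)

175600 N


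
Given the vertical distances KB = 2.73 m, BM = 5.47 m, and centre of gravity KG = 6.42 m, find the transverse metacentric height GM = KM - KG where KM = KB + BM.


Formula: GM = KB + BM - KG
Step 1 — KM = KB + BM = 2.73 + 5.47 = 8.2 m
Step 2 — GM = KM - KG = 8.2 - 6.42 = 1.78 m

1.78 m


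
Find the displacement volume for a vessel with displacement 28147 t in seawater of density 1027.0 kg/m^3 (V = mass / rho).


Formula: V = mass / rho
Step 1 — convert tonnes to kg: 28147 t * 1000 = 28147000 kg
Step 2 — V = 28147000 / 1027.0 ≈ 27407 m^3 (5 s.f.)

27407 m^3


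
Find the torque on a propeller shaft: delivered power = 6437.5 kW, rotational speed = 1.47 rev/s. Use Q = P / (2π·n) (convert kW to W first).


Formula: Q = P_W / (2 * pi * n)
Step 1 — P_W = 6437.5 kW * 1000 = 6437500.0 W
Step 2 — 2 * pi * n = 2 * pi * 1.47 = 9.236282
Step 3 — Q = 6437500.0 / 9.236282 ≈ 696980 N·m (5 s.f.)

696980 N·m


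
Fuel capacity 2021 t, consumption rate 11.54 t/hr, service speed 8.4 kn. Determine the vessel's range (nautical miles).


Formula: endurance = fuel / rate; range = endurance * speed
Step 1 — endurance = 2021 / 11.54 = 175.13 hours
Step 2 — range = 175.13 * 8.4 ≈ 1471.1 nautical miles (5 s.f.)

1471.1 NM


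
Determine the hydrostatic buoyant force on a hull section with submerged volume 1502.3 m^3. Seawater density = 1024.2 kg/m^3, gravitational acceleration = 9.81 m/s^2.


Formula: Fb = rho * g * V
Substituting: Fb = 1024.2 * 9.81 * 1502.3
Intermediate: 1024.2 * 9.81 = 10047.402
Result: Fb = 10047.402 * 1502.3 ≈ 15094000 N (5 s.f.)

15094000 N


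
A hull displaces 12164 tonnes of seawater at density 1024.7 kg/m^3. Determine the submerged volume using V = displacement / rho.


Formula: V = mass / rho
Step 1 — convert tonnes to kg: 12164 t * 1000 = 12164000 kg
Step 2 — V = 12164000 / 1024.7 ≈ 11871 m^3 (5 s.f.)

11871 m^3


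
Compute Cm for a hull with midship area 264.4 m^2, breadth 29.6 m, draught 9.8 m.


Formula: Cm = Am / (B * T)
Step 1 — B * T = 29.6 * 9.8 = 290.08 m^2
Step 2 — Cm = 264.4 / 290.08 ≈ 0.91147 (5 s.f.)

0.91147


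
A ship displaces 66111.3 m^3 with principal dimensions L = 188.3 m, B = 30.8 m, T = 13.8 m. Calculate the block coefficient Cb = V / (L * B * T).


Formula: Cb = V / (L * B * T)
Step 1 — L * B * T = 188.3 * 30.8 * 13.8 = 80035.032 m^3
Step 2 — Cb = 66111.3 / 80035.032 ≈ 0.82603 (5 s.f.)

0.82603


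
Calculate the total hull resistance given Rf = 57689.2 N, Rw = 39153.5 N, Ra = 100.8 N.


Formula: Rt = Rf + Rw + Ra
Substituting: Rt = 57689.2 + 39153.5 + 100.8
Result: Rt = 96943.5 N

96943.5 N


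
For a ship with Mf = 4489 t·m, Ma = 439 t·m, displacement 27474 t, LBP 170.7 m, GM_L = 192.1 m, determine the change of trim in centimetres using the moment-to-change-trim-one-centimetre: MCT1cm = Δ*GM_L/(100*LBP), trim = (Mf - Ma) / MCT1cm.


Formula: net trimming moment = Mf - Ma; MCT1cm = Δ*GM_L/(100*LBP); trim = net moment / MCT1cm
Step 1 — net trimming moment = 4489 - 439 = 4050 t·m
Step 2 — MCT1cm = 27474 * 192.1 / (100 * 170.7) = 309.1831 t·m/cm
Step 3 — trim = 4050 / 309.1831 ≈ 13.099 cm (5 s.f.)

13.099 cm


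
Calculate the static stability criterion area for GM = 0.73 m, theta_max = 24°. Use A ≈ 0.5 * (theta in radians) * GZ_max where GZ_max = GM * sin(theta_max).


Formula: GZ_max = GM * sin(theta); Area = 0.5 * theta_rad * GZ_max
Step 1 — GZ_max = 0.73 * sin(24°) = 0.73 * 0.406737 = 0.296918 m
Step 2 — theta_rad = 24 * pi/180 = 0.418879 rad
Step 3 — Area = 0.5 * 0.418879 * 0.296918 ≈ 0.062186 m·rad (5 s.f.)

0.062186 m·rad


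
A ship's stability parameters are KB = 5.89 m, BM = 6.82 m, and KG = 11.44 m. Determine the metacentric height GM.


Formula: GM = KB + BM - KG
Step 1 — KM = KB + BM = 5.89 + 6.82 = 12.71 m
Step 2 — GM = KM - KG = 12.71 - 11.44 = 1.27 m

1.27 m


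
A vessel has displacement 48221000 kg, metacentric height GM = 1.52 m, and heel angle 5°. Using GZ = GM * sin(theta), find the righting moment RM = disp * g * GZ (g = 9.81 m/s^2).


Formula: GZ = GM * sin(theta); RM = disp * g * GZ
Step 1 — GZ = 1.52 * sin(5°) = 1.52 * 0.087156 = 0.132477 m
Step 2 — RM = 48221000 * 9.81 * 0.132477 ≈ 62668000 N·m (5 s.f.)

62668000 N·m


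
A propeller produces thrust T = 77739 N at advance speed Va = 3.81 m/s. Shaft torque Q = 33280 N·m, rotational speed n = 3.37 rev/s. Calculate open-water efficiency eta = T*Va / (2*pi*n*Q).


Formula: eta = T * Va / (2 * pi * n * Q)
Step 1 — numerator = T * Va = 77739 * 3.81 = 296185.59
Step 2 — 2 * pi * n = 2 * pi * 3.37 = 21.174334
Step 3 — denominator = 21.174334 * 33280 = 704681.84
Step 4 — eta = 296185.59 / 704681.84 ≈ 0.42031 (5 s.f.)

0.42031


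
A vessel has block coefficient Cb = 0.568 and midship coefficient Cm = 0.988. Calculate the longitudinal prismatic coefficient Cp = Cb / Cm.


Formula: Cp = Cb / Cm
Substituting: Cp = 0.568 / 0.988
Result: Cp ≈ 0.57490 (5 s.f.)

0.57490


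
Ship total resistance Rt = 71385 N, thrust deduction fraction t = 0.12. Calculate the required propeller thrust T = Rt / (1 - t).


Formula: T = Rt / (1 - t)
Step 1 — (1 - t) = 1 - 0.12 = 0.88
Step 2 — T = 71385 / 0.88 ≈ 81119 N (5 s.f.)

81119 N


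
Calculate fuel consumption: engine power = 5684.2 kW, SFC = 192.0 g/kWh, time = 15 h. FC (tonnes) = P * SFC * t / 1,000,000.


Formula: FC (tonnes) = P * SFC * t / 1,000,000
Step 1 — P * SFC * t = 5684.2 * 192.0 * 15 = 16370496.0 g
Step 2 — FC (tonnes) = 16370496.0 / 1,000,000 ≈ 16.370 tonnes (5 s.f.)

16.370 tonnes


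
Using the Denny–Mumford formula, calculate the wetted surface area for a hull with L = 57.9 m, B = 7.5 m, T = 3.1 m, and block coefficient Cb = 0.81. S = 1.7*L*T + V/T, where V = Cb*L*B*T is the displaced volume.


Formula: S = 1.7*L*T + V/T with V = Cb*L*B*T, i.e. S = L * (1.7*T + Cb*B)
Step 1 — 1.7*T = 1.7 * 3.1 = 5.27 m
Step 2 — Cb*B = 0.81 * 7.5 = 6.075 m
Step 3 — 1.7*T + Cb*B = 5.27 + 6.075 = 11.345 m
Step 4 — S = 57.9 * 11.345 ≈ 656.88 m^2 (5 s.f.)

656.88 m^2


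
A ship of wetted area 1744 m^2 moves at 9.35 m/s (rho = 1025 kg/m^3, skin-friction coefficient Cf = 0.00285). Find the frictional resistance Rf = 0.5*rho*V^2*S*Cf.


Formula: Rf = 0.5 * rho * V^2 * S * Cf
Step 1 — V^2 = 9.35^2 = 87.4225
Step 2 — 0.5 * rho * V^2 = 0.5 * 1025 * 87.4225 = 44804.03125
Step 3 — Rf = 44804.03125 * 1744 * 0.00285 ≈ 222690 N (5 s.f.)

222690 N


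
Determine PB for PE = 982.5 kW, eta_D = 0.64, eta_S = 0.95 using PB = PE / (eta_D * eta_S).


Formula: PB = PE / (eta_D * eta_S)
Step 1 — combined efficiency = eta_D * eta_S = 0.64 * 0.95 = 0.608
Step 2 — PB = 982.5 / 0.608 ≈ 1616.0 kW (5 s.f.)

1616.0 kW


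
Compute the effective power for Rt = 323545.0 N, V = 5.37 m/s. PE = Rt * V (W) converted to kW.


Formula: PE = Rt * V / 1000 (kW)
Step 1 — PE (W) = 323545.0 * 5.37 = 1737436.65 W
Step 2 — PE (kW) = 1737436.65 / 1000 ≈ 1737.4 kW (5 s.f.)

1737.4 kW


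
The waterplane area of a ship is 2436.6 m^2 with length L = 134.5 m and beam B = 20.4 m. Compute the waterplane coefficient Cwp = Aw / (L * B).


Formula: Cwp = Aw / (L * B)
Step 1 — L * B = 134.5 * 20.4 = 2743.8 m^2
Step 2 — Cwp = 2436.6 / 2743.8 ≈ 0.88804 (5 s.f.)

0.88804


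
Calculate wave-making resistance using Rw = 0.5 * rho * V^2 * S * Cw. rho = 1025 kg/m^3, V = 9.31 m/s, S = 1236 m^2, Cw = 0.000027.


Formula: Rw = 0.5 * rho * V^2 * S * Cw
Step 1 — V^2 = 9.31^2 = 86.6761
Step 2 — 0.5 * rho * V^2 = 0.5 * 1025 * 86.6761 = 44421.50125
Step 3 — Rw = 44421.50125 * 1236 * 0.000027 ≈ 1482.4 N (5 s.f.)

1482.4 N


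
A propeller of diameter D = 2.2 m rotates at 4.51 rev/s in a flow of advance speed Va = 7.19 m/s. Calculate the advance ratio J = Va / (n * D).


Formula: J = Va / (n * D)
Step 1 — n * D = 4.51 * 2.2 = 9.922
Step 2 — J = 7.19 / 9.922 ≈ 0.72465 (5 s.f.)

0.72465


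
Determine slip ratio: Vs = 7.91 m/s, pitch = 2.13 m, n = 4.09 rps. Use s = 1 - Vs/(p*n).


Formula: s = 1 - Vs / (p * n)
Step 1 — p * n = 2.13 * 4.09 = 8.7117
Step 2 — Vs / (p*n) = 7.91 / 8.7117 = 0.907974 (6 d.p.)
Step 3 — s = 1 - 0.907974 = 0.092026

0.092026


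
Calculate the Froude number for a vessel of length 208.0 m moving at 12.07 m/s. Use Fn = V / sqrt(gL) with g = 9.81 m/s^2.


Formula: Fn = V / sqrt(g * L)
Step 1 — g * L = 9.81 * 208.0 = 2040.48
Step 2 — sqrt(g * L) = sqrt(2040.48) = 45.171673
Step 3 — Fn = 12.07 / 45.171673 ≈ 0.26720 (5 s.f.)

0.26720


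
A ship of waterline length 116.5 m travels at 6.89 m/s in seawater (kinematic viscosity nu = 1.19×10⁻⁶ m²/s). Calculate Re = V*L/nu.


Formula: Re = V * L / nu
Step 1 — V * L = 6.89 * 116.5 = 802.685 m^2/s
Step 2 — Re = 802.685 / 1.19e-6 = 6.75e+08

6.75e+08


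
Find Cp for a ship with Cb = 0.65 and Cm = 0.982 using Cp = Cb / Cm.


Formula: Cp = Cb / Cm
Substituting: Cp = 0.65 / 0.982
Result: Cp ≈ 0.66191 (5 s.f.)

0.66191


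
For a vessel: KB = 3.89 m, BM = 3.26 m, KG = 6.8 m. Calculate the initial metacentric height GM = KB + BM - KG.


Formula: GM = KB + BM - KG
Step 1 — KM = KB + BM = 3.89 + 3.26 = 7.15 m
Step 2 — GM = KM - KG = 7.15 - 6.8 = 0.35 m

0.35 m


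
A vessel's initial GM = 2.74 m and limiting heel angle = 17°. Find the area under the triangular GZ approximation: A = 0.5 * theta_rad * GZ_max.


Formula: GZ_max = GM * sin(theta); Area = 0.5 * theta_rad * GZ_max
Step 1 — GZ_max = 2.74 * sin(17°) = 2.74 * 0.292372 = 0.801099 m
Step 2 — theta_rad = 17 * pi/180 = 0.296706 rad
Step 3 — Area = 0.5 * 0.296706 * 0.801099 ≈ 0.11885 m·rad (5 s.f.)

0.11885 m·rad


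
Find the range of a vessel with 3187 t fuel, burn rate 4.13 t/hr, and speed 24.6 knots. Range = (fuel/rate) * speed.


Formula: endurance = fuel / rate; range = endurance * speed
Step 1 — endurance = 3187 / 4.13 = 771.6707 hours
Step 2 — range = 771.6707 * 24.6 ≈ 18983 nautical miles (5 s.f.)

18983 NM


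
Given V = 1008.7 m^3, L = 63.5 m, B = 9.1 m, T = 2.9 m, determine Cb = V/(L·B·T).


Formula: Cb = V / (L * B * T)
Step 1 — L * B * T = 63.5 * 9.1 * 2.9 = 1675.765 m^3
Step 2 — Cb = 1008.7 / 1675.765 ≈ 0.60193 (5 s.f.)

0.60193


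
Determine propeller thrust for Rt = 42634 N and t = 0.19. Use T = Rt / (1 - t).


Formula: T = Rt / (1 - t)
Step 1 — (1 - t) = 1 - 0.19 = 0.81
Step 2 — T = 42634 / 0.81 ≈ 52635 N (5 s.f.)

52635 N


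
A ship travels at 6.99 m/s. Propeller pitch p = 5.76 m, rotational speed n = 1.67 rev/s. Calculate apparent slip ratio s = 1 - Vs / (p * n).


Formula: s = 1 - Vs / (p * n)
Step 1 — p * n = 5.76 * 1.67 = 9.6192
Step 2 — Vs / (p*n) = 6.99 / 9.6192 = 0.726672 (6 d.p.)
Step 3 — s = 1 - 0.726672 = 0.273328

0.273328


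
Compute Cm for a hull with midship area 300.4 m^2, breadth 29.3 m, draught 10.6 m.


Formula: Cm = Am / (B * T)
Step 1 — B * T = 29.3 * 10.6 = 310.58 m^2
Step 2 — Cm = 300.4 / 310.58 ≈ 0.96722 (5 s.f.)

0.96722


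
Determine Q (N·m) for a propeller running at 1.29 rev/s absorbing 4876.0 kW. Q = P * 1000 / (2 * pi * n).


Formula: Q = P_W / (2 * pi * n)
Step 1 — P_W = 4876.0 kW * 1000 = 4876000.0 W
Step 2 — 2 * pi * n = 2 * pi * 1.29 = 8.105309
Step 3 — Q = 4876000.0 / 8.105309 ≈ 601580 N·m (5 s.f.)

601580 N·m


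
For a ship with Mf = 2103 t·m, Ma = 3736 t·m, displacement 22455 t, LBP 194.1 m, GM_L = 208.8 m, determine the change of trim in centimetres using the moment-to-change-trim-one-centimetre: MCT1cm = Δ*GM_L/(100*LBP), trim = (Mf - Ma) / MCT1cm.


Formula: net trimming moment = Mf - Ma; MCT1cm = Δ*GM_L/(100*LBP); trim = net moment / MCT1cm
Step 1 — net trimming moment = 2103 - 3736 = -1633 t·m
Step 2 — MCT1cm = 22455 * 208.8 / (100 * 194.1) = 241.5561 t·m/cm
Step 3 — trim = -1633 / 241.5561 ≈ -6.7603 cm (5 s.f.)

-6.7603 cm


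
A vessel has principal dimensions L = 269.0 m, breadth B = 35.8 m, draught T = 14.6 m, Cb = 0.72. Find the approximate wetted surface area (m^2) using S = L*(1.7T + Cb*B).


Formula: S = 1.7*L*T + V/T with V = Cb*L*B*T, i.e. S = L * (1.7*T + Cb*B)
Step 1 — 1.7*T = 1.7 * 14.6 = 24.82 m
Step 2 — Cb*B = 0.72 * 35.8 = 25.776 m
Step 3 — 1.7*T + Cb*B = 24.82 + 25.776 = 50.596 m
Step 4 — S = 269.0 * 50.596 ≈ 13610 m^2 (5 s.f.)

13610 m^2


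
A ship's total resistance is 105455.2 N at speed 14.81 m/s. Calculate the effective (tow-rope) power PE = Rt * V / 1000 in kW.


Formula: PE = Rt * V / 1000 (kW)
Step 1 — PE (W) = 105455.2 * 14.81 = 1561791.512 W
Step 2 — PE (kW) = 1561791.512 / 1000 ≈ 1561.8 kW (5 s.f.)

1561.8 kW


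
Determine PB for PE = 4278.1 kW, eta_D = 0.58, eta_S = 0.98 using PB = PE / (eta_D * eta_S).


Formula: PB = PE / (eta_D * eta_S)
Step 1 — combined efficiency = eta_D * eta_S = 0.58 * 0.98 = 0.5684
Step 2 — PB = 4278.1 / 0.5684 ≈ 7526.6 kW (5 s.f.)

7526.6 kW


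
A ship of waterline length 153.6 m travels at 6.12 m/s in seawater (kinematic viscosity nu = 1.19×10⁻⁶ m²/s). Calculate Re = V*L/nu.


Formula: Re = V * L / nu
Step 1 — V * L = 6.12 * 153.6 = 940.032 m^2/s
Step 2 — Re = 940.032 / 1.19e-6 = 7.90e+08

7.90e+08


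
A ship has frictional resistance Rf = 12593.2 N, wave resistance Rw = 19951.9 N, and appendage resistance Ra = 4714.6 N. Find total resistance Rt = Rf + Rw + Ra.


Formula: Rt = Rf + Rw + Ra
Substituting: Rt = 12593.2 + 19951.9 + 4714.6
Result: Rt = 37259.7 N

37259.7 N


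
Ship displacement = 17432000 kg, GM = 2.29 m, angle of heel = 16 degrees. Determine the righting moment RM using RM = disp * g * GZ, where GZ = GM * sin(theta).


Formula: GZ = GM * sin(theta); RM = disp * g * GZ
Step 1 — GZ = 2.29 * sin(16°) = 2.29 * 0.275637 = 0.631209 m
Step 2 — RM = 17432000 * 9.81 * 0.631209 ≈ 107940000 N·m (5 s.f.)

107940000 N·m


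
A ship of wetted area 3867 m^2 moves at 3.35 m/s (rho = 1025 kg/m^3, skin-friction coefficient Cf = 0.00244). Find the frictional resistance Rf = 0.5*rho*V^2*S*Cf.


Formula: Rf = 0.5 * rho * V^2 * S * Cf
Step 1 — V^2 = 3.35^2 = 11.2225
Step 2 — 0.5 * rho * V^2 = 0.5 * 1025 * 11.2225 = 5751.53125
Step 3 — Rf = 5751.53125 * 3867 * 0.00244 ≈ 54268 N (5 s.f.)

54268 N


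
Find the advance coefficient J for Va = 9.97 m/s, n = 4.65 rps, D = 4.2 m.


Formula: J = Va / (n * D)
Step 1 — n * D = 4.65 * 4.2 = 19.53
Step 2 — J = 9.97 / 19.53 ≈ 0.51050 (5 s.f.)

0.51050


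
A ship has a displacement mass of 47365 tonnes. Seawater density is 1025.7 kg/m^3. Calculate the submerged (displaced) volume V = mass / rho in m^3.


Formula: V = mass / rho
Step 1 — convert tonnes to kg: 47365 t * 1000 = 47365000 kg
Step 2 — V = 47365000 / 1025.7 ≈ 46178 m^3 (5 s.f.)

46178 m^3


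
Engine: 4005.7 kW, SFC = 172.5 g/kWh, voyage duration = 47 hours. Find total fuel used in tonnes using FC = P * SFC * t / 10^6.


Formula: FC (tonnes) = P * SFC * t / 1,000,000
Step 1 — P * SFC * t = 4005.7 * 172.5 * 47 = 32476212.75 g
Step 2 — FC (tonnes) = 32476212.75 / 1,000,000 ≈ 32.476 tonnes (5 s.f.)

32.476 tonnes


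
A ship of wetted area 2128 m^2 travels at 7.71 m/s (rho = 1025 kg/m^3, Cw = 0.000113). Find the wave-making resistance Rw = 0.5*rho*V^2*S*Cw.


Formula: Rw = 0.5 * rho * V^2 * S * Cw
Step 1 — V^2 = 7.71^2 = 59.4441
Step 2 — 0.5 * rho * V^2 = 0.5 * 1025 * 59.4441 = 30465.10125
Step 3 — Rw = 30465.10125 * 2128 * 0.000113 ≈ 7325.8 N (5 s.f.)

7325.8 N


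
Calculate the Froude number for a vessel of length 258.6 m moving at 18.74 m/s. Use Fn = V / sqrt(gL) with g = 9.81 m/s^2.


Formula: Fn = V / sqrt(g * L)
Step 1 — g * L = 9.81 * 258.6 = 2536.866
Step 2 — sqrt(g * L) = sqrt(2536.866) = 50.367311
Step 3 — Fn = 18.74 / 50.367311 ≈ 0.37207 (5 s.f.)

0.37207


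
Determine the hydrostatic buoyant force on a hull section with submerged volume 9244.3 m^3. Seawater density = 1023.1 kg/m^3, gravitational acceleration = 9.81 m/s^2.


Formula: Fb = rho * g * V
Substituting: Fb = 1023.1 * 9.81 * 9244.3
Intermediate: 1023.1 * 9.81 = 10036.611
Result: Fb = 10036.611 * 9244.3 ≈ 92781000 N (5 s.f.)

92781000 N


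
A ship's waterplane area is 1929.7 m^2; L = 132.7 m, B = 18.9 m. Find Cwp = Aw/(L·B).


Formula: Cwp = Aw / (L * B)
Step 1 — L * B = 132.7 * 18.9 = 2508.03 m^2
Step 2 — Cwp = 1929.7 / 2508.03 ≈ 0.76941 (5 s.f.)

0.76941


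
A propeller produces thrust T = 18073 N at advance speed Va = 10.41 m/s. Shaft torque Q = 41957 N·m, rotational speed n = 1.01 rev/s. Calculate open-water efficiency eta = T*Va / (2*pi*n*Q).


Formula: eta = T * Va / (2 * pi * n * Q)
Step 1 — numerator = T * Va = 18073 * 10.41 = 188139.93
Step 2 — 2 * pi * n = 2 * pi * 1.01 = 6.346017
Step 3 — denominator = 6.346017 * 41957 = 266259.84
Step 4 — eta = 188139.93 / 266259.84 ≈ 0.70660 (5 s.f.)

0.70660


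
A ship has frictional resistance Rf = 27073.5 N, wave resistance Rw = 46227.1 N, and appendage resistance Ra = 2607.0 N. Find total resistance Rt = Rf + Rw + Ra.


Formula: Rt = Rf + Rw + Ra
Substituting: Rt = 27073.5 + 46227.1 + 2607.0
Result: Rt = 75907.6 N

75907.6 N


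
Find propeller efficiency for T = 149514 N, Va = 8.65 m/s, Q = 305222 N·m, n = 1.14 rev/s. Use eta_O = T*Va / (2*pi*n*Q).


Formula: eta = T * Va / (2 * pi * n * Q)
Step 1 — numerator = T * Va = 149514 * 8.65 = 1293296.1
Step 2 — 2 * pi * n = 2 * pi * 1.14 = 7.162831
Step 3 — denominator = 7.162831 * 305222 = 2186253.6
Step 4 — eta = 1293296.1 / 2186253.6 ≈ 0.59156 (5 s.f.)

0.59156


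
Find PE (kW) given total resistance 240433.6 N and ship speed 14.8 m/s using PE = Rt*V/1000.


Formula: PE = Rt * V / 1000 (kW)
Step 1 — PE (W) = 240433.6 * 14.8 = 3558417.28 W
Step 2 — PE (kW) = 3558417.28 / 1000 ≈ 3558.4 kW (5 s.f.)

3558.4 kW


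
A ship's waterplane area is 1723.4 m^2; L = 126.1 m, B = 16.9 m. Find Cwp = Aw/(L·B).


Formula: Cwp = Aw / (L * B)
Step 1 — L * B = 126.1 * 16.9 = 2131.09 m^2
Step 2 — Cwp = 1723.4 / 2131.09 ≈ 0.80869 (5 s.f.)

0.80869


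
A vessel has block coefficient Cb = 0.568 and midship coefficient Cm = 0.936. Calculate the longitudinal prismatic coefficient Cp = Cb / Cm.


Formula: Cp = Cb / Cm
Substituting: Cp = 0.568 / 0.936
Result: Cp ≈ 0.60684 (5 s.f.)

0.60684


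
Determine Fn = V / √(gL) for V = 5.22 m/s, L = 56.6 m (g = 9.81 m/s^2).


Formula: Fn = V / sqrt(g * L)
Step 1 — g * L = 9.81 * 56.6 = 555.246
Step 2 — sqrt(g * L) = sqrt(555.246) = 23.563658
Step 3 — Fn = 5.22 / 23.563658 ≈ 0.22153 (5 s.f.)

0.22153


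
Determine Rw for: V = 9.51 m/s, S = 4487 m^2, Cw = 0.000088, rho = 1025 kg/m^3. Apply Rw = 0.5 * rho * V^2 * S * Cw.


Formula: Rw = 0.5 * rho * V^2 * S * Cw
Step 1 — V^2 = 9.51^2 = 90.4401
Step 2 — 0.5 * rho * V^2 = 0.5 * 1025 * 90.4401 = 46350.55125
Step 3 — Rw = 46350.55125 * 4487 * 0.000088 ≈ 18302 N (5 s.f.)

18302 N


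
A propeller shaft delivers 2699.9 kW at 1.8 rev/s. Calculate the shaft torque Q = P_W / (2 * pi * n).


Formula: Q = P_W / (2 * pi * n)
Step 1 — P_W = 2699.9 kW * 1000 = 2699900.0 W
Step 2 — 2 * pi * n = 2 * pi * 1.8 = 11.309734
Step 3 — Q = 2699900.0 / 11.309734 ≈ 238720 N·m (5 s.f.)

238720 N·m


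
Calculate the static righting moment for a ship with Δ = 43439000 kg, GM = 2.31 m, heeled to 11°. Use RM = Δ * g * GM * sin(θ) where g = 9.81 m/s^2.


Formula: GZ = GM * sin(theta); RM = disp * g * GZ
Step 1 — GZ = 2.31 * sin(11°) = 2.31 * 0.190809 = 0.440769 m
Step 2 — RM = 43439000 * 9.81 * 0.440769 ≈ 187830000 N·m (5 s.f.)

187830000 N·m


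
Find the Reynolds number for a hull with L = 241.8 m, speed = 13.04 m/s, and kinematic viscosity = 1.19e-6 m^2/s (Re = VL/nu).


Formula: Re = V * L / nu
Step 1 — V * L = 13.04 * 241.8 = 3153.072 m^2/s
Step 2 — Re = 3153.072 / 1.19e-6 = 2.65e+09

2.65e+09


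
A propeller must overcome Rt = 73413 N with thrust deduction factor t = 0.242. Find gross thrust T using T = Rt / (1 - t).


Formula: T = Rt / (1 - t)
Step 1 — (1 - t) = 1 - 0.242 = 0.758
Step 2 — T = 73413 / 0.758 ≈ 96851 N (5 s.f.)

96851 N


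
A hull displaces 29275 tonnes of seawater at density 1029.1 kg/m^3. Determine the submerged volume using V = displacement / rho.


Formula: V = mass / rho
Step 1 — convert tonnes to kg: 29275 t * 1000 = 29275000 kg
Step 2 — V = 29275000 / 1029.1 ≈ 28447 m^3 (5 s.f.)

28447 m^3


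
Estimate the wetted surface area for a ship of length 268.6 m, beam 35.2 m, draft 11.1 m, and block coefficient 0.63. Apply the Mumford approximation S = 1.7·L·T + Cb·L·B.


Formula: S = 1.7*L*T + V/T with V = Cb*L*B*T, i.e. S = L * (1.7*T + Cb*B)
Step 1 — 1.7*T = 1.7 * 11.1 = 18.87 m
Step 2 — Cb*B = 0.63 * 35.2 = 22.176 m
Step 3 — 1.7*T + Cb*B = 18.87 + 22.176 = 41.046 m
Step 4 — S = 268.6 * 41.046 ≈ 11025 m^2 (5 s.f.)

11025 m^2


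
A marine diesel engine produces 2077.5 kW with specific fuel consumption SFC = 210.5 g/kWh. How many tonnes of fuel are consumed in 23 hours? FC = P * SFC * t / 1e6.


Formula: FC (tonnes) = P * SFC * t / 1,000,000
Step 1 — P * SFC * t = 2077.5 * 210.5 * 23 = 10058216.25 g
Step 2 — FC (tonnes) = 10058216.25 / 1,000,000 ≈ 10.058 tonnes (5 s.f.)

10.058 tonnes


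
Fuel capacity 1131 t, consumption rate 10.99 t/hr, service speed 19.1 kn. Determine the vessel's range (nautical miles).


Formula: endurance = fuel / rate; range = endurance * speed
Step 1 — endurance = 1131 / 10.99 = 102.9117 hours
Step 2 — range = 102.9117 * 19.1 ≈ 1965.6 nautical miles (5 s.f.)

1965.6 NM


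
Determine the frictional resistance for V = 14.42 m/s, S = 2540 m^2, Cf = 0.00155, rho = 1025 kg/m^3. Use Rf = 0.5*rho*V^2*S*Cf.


Formula: Rf = 0.5 * rho * V^2 * S * Cf
Step 1 — V^2 = 14.42^2 = 207.9364
Step 2 — 0.5 * rho * V^2 = 0.5 * 1025 * 207.9364 = 106567.405
Step 3 — Rf = 106567.405 * 2540 * 0.00155 ≈ 419560 N (5 s.f.)

419560 N


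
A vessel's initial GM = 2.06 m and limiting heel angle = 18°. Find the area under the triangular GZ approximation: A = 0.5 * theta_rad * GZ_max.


Formula: GZ_max = GM * sin(theta); Area = 0.5 * theta_rad * GZ_max
Step 1 — GZ_max = 2.06 * sin(18°) = 2.06 * 0.309017 = 0.636575 m
Step 2 — theta_rad = 18 * pi/180 = 0.314159 rad
Step 3 — Area = 0.5 * 0.314159 * 0.636575 ≈ 0.099993 m·rad (5 s.f.)

0.099993 m·rad


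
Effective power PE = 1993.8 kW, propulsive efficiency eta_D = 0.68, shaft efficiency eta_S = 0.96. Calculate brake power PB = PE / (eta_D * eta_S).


Formula: PB = PE / (eta_D * eta_S)
Step 1 — combined efficiency = eta_D * eta_S = 0.68 * 0.96 = 0.6528
Step 2 — PB = 1993.8 / 0.6528 ≈ 3054.2 kW (5 s.f.)

3054.2 kW


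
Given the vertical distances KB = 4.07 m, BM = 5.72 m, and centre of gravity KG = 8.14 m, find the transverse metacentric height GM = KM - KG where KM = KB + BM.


Formula: GM = KB + BM - KG
Step 1 — KM = KB + BM = 4.07 + 5.72 = 9.79 m
Step 2 — GM = KM - KG = 9.79 - 8.14 = 1.65 m

1.65 m


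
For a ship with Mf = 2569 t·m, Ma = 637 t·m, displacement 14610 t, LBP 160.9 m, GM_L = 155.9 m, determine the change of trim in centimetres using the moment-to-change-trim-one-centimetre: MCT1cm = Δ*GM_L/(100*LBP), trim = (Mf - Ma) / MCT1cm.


Formula: net trimming moment = Mf - Ma; MCT1cm = Δ*GM_L/(100*LBP); trim = net moment / MCT1cm
Step 1 — net trimming moment = 2569 - 637 = 1932 t·m
Step 2 — MCT1cm = 14610 * 155.9 / (100 * 160.9) = 141.5599 t·m/cm
Step 3 — trim = 1932 / 141.5599 ≈ 13.648 cm (5 s.f.)

13.648 cm


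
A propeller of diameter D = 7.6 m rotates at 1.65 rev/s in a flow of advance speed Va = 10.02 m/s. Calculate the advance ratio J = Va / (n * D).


Formula: J = Va / (n * D)
Step 1 — n * D = 1.65 * 7.6 = 12.54
Step 2 — J = 10.02 / 12.54 ≈ 0.79904 (5 s.f.)

0.79904


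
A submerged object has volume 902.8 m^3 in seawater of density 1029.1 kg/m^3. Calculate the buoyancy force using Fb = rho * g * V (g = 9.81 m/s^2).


Formula: Fb = rho * g * V
Substituting: Fb = 1029.1 * 9.81 * 902.8
Intermediate: 1029.1 * 9.81 = 10095.471
Result: Fb = 10095.471 * 902.8 ≈ 9114200 N (5 s.f.)

9114200 N


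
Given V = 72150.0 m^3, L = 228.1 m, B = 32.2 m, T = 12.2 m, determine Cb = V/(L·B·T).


Formula: Cb = V / (L * B * T)
Step 1 — L * B * T = 228.1 * 32.2 * 12.2 = 89606.804 m^3
Step 2 — Cb = 72150.0 / 89606.804 ≈ 0.80518 (5 s.f.)

0.80518


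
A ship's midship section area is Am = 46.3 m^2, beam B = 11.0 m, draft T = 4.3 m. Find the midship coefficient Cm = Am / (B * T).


Formula: Cm = Am / (B * T)
Step 1 — B * T = 11.0 * 4.3 = 47.3 m^2
Step 2 — Cm = 46.3 / 47.3 ≈ 0.97886 (5 s.f.)

0.97886


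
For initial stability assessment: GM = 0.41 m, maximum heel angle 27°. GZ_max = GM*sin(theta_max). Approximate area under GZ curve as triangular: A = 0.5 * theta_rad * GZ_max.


Formula: GZ_max = GM * sin(theta); Area = 0.5 * theta_rad * GZ_max
Step 1 — GZ_max = 0.41 * sin(27°) = 0.41 * 0.45399 = 0.186136 m
Step 2 — theta_rad = 27 * pi/180 = 0.471239 rad
Step 3 — Area = 0.5 * 0.471239 * 0.186136 ≈ 0.043857 m·rad (5 s.f.)

0.043857 m·rad


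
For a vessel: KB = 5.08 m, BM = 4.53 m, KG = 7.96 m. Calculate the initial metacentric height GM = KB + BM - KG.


Formula: GM = KB + BM - KG
Step 1 — KM = KB + BM = 5.08 + 4.53 = 9.61 m
Step 2 — GM = KM - KG = 9.61 - 7.96 = 1.65 m

1.65 m


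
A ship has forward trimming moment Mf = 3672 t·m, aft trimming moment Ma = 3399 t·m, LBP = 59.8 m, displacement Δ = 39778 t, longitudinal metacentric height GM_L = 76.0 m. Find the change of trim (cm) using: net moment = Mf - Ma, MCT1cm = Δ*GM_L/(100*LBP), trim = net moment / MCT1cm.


Formula: net trimming moment = Mf - Ma; MCT1cm = Δ*GM_L/(100*LBP); trim = net moment / MCT1cm
Step 1 — net trimming moment = 3672 - 3399 = 273 t·m
Step 2 — MCT1cm = 39778 * 76.0 / (100 * 59.8) = 505.5398 t·m/cm
Step 3 — trim = 273 / 505.5398 ≈ 0.54002 cm (5 s.f.)

0.54002 cm


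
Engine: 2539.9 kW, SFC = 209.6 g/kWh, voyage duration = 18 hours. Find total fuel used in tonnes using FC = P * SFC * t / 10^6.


Formula: FC (tonnes) = P * SFC * t / 1,000,000
Step 1 — P * SFC * t = 2539.9 * 209.6 * 18 = 9582534.72 g
Step 2 — FC (tonnes) = 9582534.72 / 1,000,000 ≈ 9.5825 tonnes (5 s.f.)

9.5825 tonnes


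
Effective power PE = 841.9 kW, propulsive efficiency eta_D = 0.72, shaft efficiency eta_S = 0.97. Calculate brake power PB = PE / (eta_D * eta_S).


Formula: PB = PE / (eta_D * eta_S)
Step 1 — combined efficiency = eta_D * eta_S = 0.72 * 0.97 = 0.6984
Step 2 — PB = 841.9 / 0.6984 ≈ 1205.5 kW (5 s.f.)

1205.5 kW


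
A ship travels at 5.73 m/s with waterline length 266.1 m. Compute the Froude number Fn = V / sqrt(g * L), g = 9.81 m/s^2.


Formula: Fn = V / sqrt(g * L)
Step 1 — g * L = 9.81 * 266.1 = 2610.441
Step 2 — sqrt(g * L) = sqrt(2610.441) = 51.092475
Step 3 — Fn = 5.73 / 51.092475 ≈ 0.11215 (5 s.f.)

0.11215


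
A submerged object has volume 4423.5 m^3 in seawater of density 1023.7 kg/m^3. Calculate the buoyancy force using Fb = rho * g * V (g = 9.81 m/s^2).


Formula: Fb = rho * g * V
Substituting: Fb = 1023.7 * 9.81 * 4423.5
Intermediate: 1023.7 * 9.81 = 10042.497
Result: Fb = 10042.497 * 4423.5 ≈ 44423000 N (5 s.f.)

44423000 N


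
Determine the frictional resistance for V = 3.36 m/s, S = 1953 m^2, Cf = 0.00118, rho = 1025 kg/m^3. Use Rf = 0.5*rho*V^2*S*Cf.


Formula: Rf = 0.5 * rho * V^2 * S * Cf
Step 1 — V^2 = 3.36^2 = 11.2896
Step 2 — 0.5 * rho * V^2 = 0.5 * 1025 * 11.2896 = 5785.92
Step 3 — Rf = 5785.92 * 1953 * 0.00118 ≈ 13334 N (5 s.f.)

13334 N


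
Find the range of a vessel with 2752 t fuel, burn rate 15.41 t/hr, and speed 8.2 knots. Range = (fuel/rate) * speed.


Formula: endurance = fuel / rate; range = endurance * speed
Step 1 — endurance = 2752 / 15.41 = 178.5853 hours
Step 2 — range = 178.5853 * 8.2 ≈ 1464.4 nautical miles (5 s.f.)

1464.4 NM


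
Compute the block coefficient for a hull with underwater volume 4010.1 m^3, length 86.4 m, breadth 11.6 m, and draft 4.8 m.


Formula: Cb = V / (L * B * T)
Step 1 — L * B * T = 86.4 * 11.6 * 4.8 = 4810.752 m^3
Step 2 — Cb = 4010.1 / 4810.752 ≈ 0.83357 (5 s.f.)

0.83357


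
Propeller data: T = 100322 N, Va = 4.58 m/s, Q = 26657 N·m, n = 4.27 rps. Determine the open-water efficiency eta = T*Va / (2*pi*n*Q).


Formula: eta = T * Va / (2 * pi * n * Q)
Step 1 — numerator = T * Va = 100322 * 4.58 = 459474.76
Step 2 — 2 * pi * n = 2 * pi * 4.27 = 26.829201
Step 3 — denominator = 26.829201 * 26657 = 715186.01
Step 4 — eta = 459474.76 / 715186.01 ≈ 0.64245 (5 s.f.)

0.64245


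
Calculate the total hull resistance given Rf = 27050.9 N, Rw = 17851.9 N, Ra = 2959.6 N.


Formula: Rt = Rf + Rw + Ra
Substituting: Rt = 27050.9 + 17851.9 + 2959.6
Result: Rt = 47862.4 N

47862.4 N


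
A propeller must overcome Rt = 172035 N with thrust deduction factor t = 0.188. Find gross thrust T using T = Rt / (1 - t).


Formula: T = Rt / (1 - t)
Step 1 — (1 - t) = 1 - 0.188 = 0.812
Step 2 — T = 172035 / 0.812 ≈ 211870 N (5 s.f.)

211870 N


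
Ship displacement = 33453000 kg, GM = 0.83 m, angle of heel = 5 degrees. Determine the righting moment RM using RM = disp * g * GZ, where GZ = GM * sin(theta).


Formula: GZ = GM * sin(theta); RM = disp * g * GZ
Step 1 — GZ = 0.83 * sin(5°) = 0.83 * 0.087156 = 0.072339 m
Step 2 — RM = 33453000 * 9.81 * 0.072339 ≈ 23740000 N·m (5 s.f.)

23740000 N·m


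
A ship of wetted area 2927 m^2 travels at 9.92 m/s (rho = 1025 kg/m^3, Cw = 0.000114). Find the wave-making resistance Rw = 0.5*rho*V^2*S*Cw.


Formula: Rw = 0.5 * rho * V^2 * S * Cw
Step 1 — V^2 = 9.92^2 = 98.4064
Step 2 — 0.5 * rho * V^2 = 0.5 * 1025 * 98.4064 = 50433.28
Step 3 — Rw = 50433.28 * 2927 * 0.000114 ≈ 16828 N (5 s.f.)

16828 N


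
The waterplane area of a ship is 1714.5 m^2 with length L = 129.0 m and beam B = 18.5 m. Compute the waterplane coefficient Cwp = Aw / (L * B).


Formula: Cwp = Aw / (L * B)
Step 1 — L * B = 129.0 * 18.5 = 2386.5 m^2
Step 2 — Cwp = 1714.5 / 2386.5 ≈ 0.71842 (5 s.f.)

0.71842


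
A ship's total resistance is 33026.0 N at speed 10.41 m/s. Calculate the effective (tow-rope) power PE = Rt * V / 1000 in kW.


Formula: PE = Rt * V / 1000 (kW)
Step 1 — PE (W) = 33026.0 * 10.41 = 343800.66 W
Step 2 — PE (kW) = 343800.66 / 1000 ≈ 343.80 kW (5 s.f.)

343.80 kW


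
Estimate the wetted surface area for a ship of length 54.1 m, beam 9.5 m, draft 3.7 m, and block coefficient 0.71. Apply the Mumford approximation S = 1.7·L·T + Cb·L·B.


Formula: S = 1.7*L*T + V/T with V = Cb*L*B*T, i.e. S = L * (1.7*T + Cb*B)
Step 1 — 1.7*T = 1.7 * 3.7 = 6.29 m
Step 2 — Cb*B = 0.71 * 9.5 = 6.745 m
Step 3 — 1.7*T + Cb*B = 6.29 + 6.745 = 13.035 m
Step 4 — S = 54.1 * 13.035 ≈ 705.19 m^2 (5 s.f.)

705.19 m^2


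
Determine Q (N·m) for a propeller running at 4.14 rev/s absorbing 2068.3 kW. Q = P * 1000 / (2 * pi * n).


Formula: Q = P_W / (2 * pi * n)
Step 1 — P_W = 2068.3 kW * 1000 = 2068300.0 W
Step 2 — 2 * pi * n = 2 * pi * 4.14 = 26.012387
Step 3 — Q = 2068300.0 / 26.012387 ≈ 79512 N·m (5 s.f.)

79512 N·m


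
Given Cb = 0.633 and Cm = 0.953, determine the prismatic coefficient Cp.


Formula: Cp = Cb / Cm
Substituting: Cp = 0.633 / 0.953
Result: Cp ≈ 0.66422 (5 s.f.)

0.66422


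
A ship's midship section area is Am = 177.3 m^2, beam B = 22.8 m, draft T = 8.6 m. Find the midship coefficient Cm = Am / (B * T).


Formula: Cm = Am / (B * T)
Step 1 — B * T = 22.8 * 8.6 = 196.08 m^2
Step 2 — Cm = 177.3 / 196.08 ≈ 0.90422 (5 s.f.)

0.90422


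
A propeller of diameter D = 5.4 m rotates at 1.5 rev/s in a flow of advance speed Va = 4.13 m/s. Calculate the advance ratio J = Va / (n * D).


Formula: J = Va / (n * D)
Step 1 — n * D = 1.5 * 5.4 = 8.1
Step 2 — J = 4.13 / 8.1 ≈ 0.50988 (5 s.f.)

0.50988


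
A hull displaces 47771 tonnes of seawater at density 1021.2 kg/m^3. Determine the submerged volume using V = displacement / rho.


Formula: V = mass / rho
Step 1 — convert tonnes to kg: 47771 t * 1000 = 47771000 kg
Step 2 — V = 47771000 / 1021.2 ≈ 46779 m^3 (5 s.f.)

46779 m^3


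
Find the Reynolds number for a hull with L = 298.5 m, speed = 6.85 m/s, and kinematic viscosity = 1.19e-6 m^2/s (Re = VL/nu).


Formula: Re = V * L / nu
Step 1 — V * L = 6.85 * 298.5 = 2044.725 m^2/s
Step 2 — Re = 2044.725 / 1.19e-6 = 1.72e+09

1.72e+09


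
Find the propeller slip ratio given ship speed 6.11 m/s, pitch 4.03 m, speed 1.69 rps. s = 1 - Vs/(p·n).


Formula: s = 1 - Vs / (p * n)
Step 1 — p * n = 4.03 * 1.69 = 6.8107
Step 2 — Vs / (p*n) = 6.11 / 6.8107 = 0.897118 (6 d.p.)
Step 3 — s = 1 - 0.897118 = 0.102882

0.102882


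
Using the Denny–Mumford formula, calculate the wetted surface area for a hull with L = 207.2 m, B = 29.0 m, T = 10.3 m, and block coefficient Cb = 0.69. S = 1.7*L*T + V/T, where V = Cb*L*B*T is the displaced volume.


Formula: S = 1.7*L*T + V/T with V = Cb*L*B*T, i.e. S = L * (1.7*T + Cb*B)
Step 1 — 1.7*T = 1.7 * 10.3 = 17.51 m
Step 2 — Cb*B = 0.69 * 29.0 = 20.01 m
Step 3 — 1.7*T + Cb*B = 17.51 + 20.01 = 37.52 m
Step 4 — S = 207.2 * 37.52 ≈ 7774.1 m^2 (5 s.f.)

7774.1 m^2


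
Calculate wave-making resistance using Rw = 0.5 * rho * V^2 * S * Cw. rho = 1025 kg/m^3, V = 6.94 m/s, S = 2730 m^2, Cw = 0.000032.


Formula: Rw = 0.5 * rho * V^2 * S * Cw
Step 1 — V^2 = 6.94^2 = 48.1636
Step 2 — 0.5 * rho * V^2 = 0.5 * 1025 * 48.1636 = 24683.845
Step 3 — Rw = 24683.845 * 2730 * 0.000032 ≈ 2156.4 N (5 s.f.)

2156.4 N


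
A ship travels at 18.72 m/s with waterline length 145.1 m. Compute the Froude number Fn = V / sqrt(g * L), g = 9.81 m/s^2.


Formula: Fn = V / sqrt(g * L)
Step 1 — g * L = 9.81 * 145.1 = 1423.431
Step 2 — sqrt(g * L) = sqrt(1423.431) = 37.728385
Step 3 — Fn = 18.72 / 37.728385 ≈ 0.49618 (5 s.f.)

0.49618


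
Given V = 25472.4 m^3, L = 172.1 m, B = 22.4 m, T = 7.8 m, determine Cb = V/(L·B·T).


Formula: Cb = V / (L * B * T)
Step 1 — L * B * T = 172.1 * 22.4 * 7.8 = 30069.312 m^3
Step 2 — Cb = 25472.4 / 30069.312 ≈ 0.84712 (5 s.f.)

0.84712


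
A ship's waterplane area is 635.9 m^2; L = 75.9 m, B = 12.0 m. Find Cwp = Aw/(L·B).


Formula: Cwp = Aw / (L * B)
Step 1 — L * B = 75.9 * 12.0 = 910.8 m^2
Step 2 — Cwp = 635.9 / 910.8 ≈ 0.69818 (5 s.f.)

0.69818


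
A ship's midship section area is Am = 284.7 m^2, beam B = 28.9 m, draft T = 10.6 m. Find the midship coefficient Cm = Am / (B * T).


Formula: Cm = Am / (B * T)
Step 1 — B * T = 28.9 * 10.6 = 306.34 m^2
Step 2 — Cm = 284.7 / 306.34 ≈ 0.92936 (5 s.f.)

0.92936


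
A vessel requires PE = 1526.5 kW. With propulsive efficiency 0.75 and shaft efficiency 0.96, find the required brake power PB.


Formula: PB = PE / (eta_D * eta_S)
Step 1 — combined efficiency = eta_D * eta_S = 0.75 * 0.96 = 0.72
Step 2 — PB = 1526.5 / 0.72 ≈ 2120.1 kW (5 s.f.)

2120.1 kW
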